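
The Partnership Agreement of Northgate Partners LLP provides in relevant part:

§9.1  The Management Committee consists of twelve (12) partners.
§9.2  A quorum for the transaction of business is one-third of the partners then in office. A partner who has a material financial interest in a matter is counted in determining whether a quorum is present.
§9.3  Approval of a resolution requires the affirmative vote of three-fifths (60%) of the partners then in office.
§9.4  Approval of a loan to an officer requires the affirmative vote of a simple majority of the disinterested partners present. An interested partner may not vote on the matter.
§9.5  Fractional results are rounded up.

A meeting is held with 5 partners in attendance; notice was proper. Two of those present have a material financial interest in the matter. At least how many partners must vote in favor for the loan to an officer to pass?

2

The loan to an officer requires a majority of the disinterested partners present (5 − 2 = 3).
A majority of 3 is 2.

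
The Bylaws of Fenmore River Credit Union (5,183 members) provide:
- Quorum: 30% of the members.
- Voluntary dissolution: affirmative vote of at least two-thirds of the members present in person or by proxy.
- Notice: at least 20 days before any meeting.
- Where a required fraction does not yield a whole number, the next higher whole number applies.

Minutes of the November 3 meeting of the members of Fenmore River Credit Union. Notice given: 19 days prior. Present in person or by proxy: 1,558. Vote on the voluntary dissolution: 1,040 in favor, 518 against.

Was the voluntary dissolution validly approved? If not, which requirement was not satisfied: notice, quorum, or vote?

Notice: 19 days given; 20 required. Not satisfied.
Quorum: 30% of 5,183 = 1,554.90, rounded up to 1,555; 1,558 present. Satisfied.
Vote: requires two-thirds of those present (1,558); 2/3 of 1558 = 1038.67, rounded up to 1039, so 1,039 needed; 1,040 in favor. Satisfied.

Invalid — notice requirement not satisfied.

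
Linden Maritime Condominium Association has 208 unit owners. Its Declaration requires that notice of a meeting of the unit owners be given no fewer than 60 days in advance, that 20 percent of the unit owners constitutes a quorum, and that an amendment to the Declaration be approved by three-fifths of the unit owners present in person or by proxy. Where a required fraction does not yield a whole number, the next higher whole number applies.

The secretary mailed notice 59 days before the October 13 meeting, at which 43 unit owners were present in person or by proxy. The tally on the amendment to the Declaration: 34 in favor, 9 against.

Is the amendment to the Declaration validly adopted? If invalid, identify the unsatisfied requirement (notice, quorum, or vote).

Notice: 59 days given; 60 required. Not satisfied.
Quorum: 20% of 208 = 41.60, rounded up to 42; 43 present. Satisfied.
Vote: requires three-fifths of those present (43); 3/5 of 43 = 25.80, rounded up to 26, so 26 needed; 34 in favor. Satisfied.

Invalid — notice requirement not satisfied.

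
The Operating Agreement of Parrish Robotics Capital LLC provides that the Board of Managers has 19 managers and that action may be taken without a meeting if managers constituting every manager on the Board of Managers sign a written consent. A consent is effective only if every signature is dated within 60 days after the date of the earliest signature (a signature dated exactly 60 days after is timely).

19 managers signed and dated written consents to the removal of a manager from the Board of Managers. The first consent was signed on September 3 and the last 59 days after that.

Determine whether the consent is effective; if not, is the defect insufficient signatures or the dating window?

Effective — both the signature and dating-window requirements are satisfied.

Signatures required: the unanimous vote of 19 — unanimous means all 19, so 19 needed; 19 signed. Sufficient.
Dating window: the latest signature is 59 days after the earliest; the limit is 60 days. Within the window.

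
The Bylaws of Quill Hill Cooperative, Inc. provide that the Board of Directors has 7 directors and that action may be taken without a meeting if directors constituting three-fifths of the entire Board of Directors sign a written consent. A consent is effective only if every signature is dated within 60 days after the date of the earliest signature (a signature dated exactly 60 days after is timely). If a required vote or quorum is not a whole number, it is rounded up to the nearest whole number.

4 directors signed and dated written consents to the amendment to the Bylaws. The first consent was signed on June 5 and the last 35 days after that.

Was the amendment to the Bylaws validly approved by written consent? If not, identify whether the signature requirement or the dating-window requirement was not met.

Not effective — insufficient signatures.

Signatures required: three-fifths of 7 — 3/5 of 7 = 4.20, rounded up to 5, so 5 needed; 4 signed. Insufficient.
Dating window: the latest signature is 35 days after the earliest; the limit is 60 days. Within the window.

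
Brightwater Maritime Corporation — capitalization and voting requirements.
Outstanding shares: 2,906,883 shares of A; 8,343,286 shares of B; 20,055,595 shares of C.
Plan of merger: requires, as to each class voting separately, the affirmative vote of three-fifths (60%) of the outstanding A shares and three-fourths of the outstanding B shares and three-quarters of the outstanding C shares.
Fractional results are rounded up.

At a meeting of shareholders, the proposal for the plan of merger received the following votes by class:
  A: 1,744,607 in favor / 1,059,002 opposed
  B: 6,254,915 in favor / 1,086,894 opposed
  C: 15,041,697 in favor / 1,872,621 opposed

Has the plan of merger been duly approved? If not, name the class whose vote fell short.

A: 3/5 of 2906883 = 1744129.80, rounded up to 1744130; 1,744,130 required, 1,744,607 in favor — approved.
B: 3/4 of 8343286 = 6257464.50, rounded up to 6257465; 6,257,465 required, 6,254,915 in favor — not approved.
C: 3/4 of 20055595 = 15041696.25, rounded up to 15041697; 15,041,697 required, 15,041,697 in favor — approved.

Not approved — the B shares did not give the required vote.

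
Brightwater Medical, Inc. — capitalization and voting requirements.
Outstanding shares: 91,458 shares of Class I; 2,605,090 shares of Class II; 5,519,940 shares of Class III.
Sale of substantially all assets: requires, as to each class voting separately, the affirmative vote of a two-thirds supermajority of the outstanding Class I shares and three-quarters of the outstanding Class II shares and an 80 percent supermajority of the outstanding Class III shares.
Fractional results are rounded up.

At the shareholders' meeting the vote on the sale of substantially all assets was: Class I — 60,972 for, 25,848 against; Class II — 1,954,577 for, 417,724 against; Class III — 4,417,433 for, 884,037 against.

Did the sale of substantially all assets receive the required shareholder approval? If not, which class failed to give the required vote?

Approved — every class gave the required vote.

Class I: 2/3 of 91458 = 60972; 60,972 required, 60,972 in favor — approved.
Class II: 3/4 of 2605090 = 1953817.50, rounded up to 1953818; 1,953,818 required, 1,954,577 in favor — approved.
Class III: 4/5 of 5519940 = 4415952; 4,415,952 required, 4,417,433 in favor — approved.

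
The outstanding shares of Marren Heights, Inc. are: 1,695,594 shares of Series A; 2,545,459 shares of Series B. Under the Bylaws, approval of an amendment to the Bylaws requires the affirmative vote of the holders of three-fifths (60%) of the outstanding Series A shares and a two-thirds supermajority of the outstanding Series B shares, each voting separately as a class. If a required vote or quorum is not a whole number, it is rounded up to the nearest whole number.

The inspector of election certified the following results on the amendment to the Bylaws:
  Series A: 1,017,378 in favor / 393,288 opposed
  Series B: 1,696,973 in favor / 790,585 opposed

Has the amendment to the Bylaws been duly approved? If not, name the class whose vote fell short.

Series A: 3/5 of 1695594 = 1017356.40, rounded up to 1017357; 1,017,357 required, 1,017,378 in favor — approved.
Series B: 2/3 of 2545459 = 1696972.67, rounded up to 1696973; 1,696,973 required, 1,696,973 in favor — approved.

Approved — every class gave the required vote.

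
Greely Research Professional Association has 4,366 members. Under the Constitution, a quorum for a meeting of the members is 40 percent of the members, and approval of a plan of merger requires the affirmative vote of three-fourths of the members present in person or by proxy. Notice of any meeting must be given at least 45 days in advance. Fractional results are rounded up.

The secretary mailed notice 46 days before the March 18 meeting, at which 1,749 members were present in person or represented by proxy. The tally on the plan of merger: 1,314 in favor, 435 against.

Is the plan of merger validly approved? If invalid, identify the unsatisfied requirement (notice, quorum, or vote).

Valid — all requirements satisfied.

Notice: 46 days given; 45 required. Satisfied.
Quorum: 40% of 4,366 = 1,746.40, rounded up to 1,747; 1,749 present. Satisfied.
Vote: requires three-fourths of those present (1,749); 3/4 of 1749 = 1311.75, rounded up to 1312, so 1,312 needed; 1,314 in favor. Satisfied.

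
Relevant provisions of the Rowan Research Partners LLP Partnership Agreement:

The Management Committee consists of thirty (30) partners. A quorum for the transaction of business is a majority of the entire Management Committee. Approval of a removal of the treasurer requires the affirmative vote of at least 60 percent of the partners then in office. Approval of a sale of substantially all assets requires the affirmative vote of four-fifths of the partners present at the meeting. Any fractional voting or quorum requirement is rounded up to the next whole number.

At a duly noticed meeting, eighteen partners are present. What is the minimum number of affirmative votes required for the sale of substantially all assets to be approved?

15

The sale of substantially all assets requires four-fifths of the partners present (18).
4/5 of 18 = 14.40, rounded up to 15.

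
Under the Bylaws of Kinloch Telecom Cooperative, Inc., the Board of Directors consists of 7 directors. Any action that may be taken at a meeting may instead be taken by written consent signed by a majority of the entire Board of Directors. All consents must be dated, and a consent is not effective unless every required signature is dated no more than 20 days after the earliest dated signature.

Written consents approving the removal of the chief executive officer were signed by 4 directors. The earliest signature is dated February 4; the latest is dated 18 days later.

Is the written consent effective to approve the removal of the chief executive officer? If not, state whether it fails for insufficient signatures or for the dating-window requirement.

Signatures required: a majority of 7 — a majority of 7 is 4, so 4 needed; 4 signed. Sufficient.
Dating window: the latest signature is 18 days after the earliest; the limit is 20 days. Within the window.

Effective — both the signature and dating-window requirements are satisfied.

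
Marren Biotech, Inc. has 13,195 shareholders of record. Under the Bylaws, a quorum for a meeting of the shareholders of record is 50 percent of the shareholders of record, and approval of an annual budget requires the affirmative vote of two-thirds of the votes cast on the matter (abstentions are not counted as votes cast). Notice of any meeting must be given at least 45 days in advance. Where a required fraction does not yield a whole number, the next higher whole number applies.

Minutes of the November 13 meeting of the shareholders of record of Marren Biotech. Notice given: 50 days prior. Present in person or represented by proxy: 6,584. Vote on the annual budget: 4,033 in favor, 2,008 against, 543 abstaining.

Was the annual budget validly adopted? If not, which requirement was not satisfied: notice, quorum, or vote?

Notice: 50 days given; 45 required. Satisfied.
Quorum: 50% of 13,195 = 6,597.50, rounded up to 6,598; 6,584 present. Not satisfied.
Vote: requires two-thirds of the votes cast (6,584 − 543 abstaining = 6,041); 2/3 of 6041 = 4027.33, rounded up to 4028, so 4,028 needed; 4,033 in favor. Satisfied.

Invalid — quorum requirement not satisfied.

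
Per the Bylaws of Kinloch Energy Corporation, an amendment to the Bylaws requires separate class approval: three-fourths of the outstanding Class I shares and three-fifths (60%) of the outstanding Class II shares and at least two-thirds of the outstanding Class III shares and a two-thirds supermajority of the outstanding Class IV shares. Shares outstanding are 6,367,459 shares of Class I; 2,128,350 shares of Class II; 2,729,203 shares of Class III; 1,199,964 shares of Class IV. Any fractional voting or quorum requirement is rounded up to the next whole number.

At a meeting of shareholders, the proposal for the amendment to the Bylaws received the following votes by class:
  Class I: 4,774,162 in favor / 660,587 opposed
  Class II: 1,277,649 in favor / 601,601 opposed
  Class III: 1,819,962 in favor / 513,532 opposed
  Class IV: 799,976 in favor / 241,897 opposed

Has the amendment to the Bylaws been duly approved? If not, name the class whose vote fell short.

Class I: 3/4 of 6367459 = 4775594.25, rounded up to 4775595; 4,775,595 required, 4,774,162 in favor — not approved.
Class II: 3/5 of 2128350 = 1277010; 1,277,010 required, 1,277,649 in favor — approved.
Class III: 2/3 of 2729203 = 1819468.67, rounded up to 1819469; 1,819,469 required, 1,819,962 in favor — approved.
Class IV: 2/3 of 1199964 = 799976; 799,976 required, 799,976 in favor — approved.

Not approved — the Class I shares did not give the required vote.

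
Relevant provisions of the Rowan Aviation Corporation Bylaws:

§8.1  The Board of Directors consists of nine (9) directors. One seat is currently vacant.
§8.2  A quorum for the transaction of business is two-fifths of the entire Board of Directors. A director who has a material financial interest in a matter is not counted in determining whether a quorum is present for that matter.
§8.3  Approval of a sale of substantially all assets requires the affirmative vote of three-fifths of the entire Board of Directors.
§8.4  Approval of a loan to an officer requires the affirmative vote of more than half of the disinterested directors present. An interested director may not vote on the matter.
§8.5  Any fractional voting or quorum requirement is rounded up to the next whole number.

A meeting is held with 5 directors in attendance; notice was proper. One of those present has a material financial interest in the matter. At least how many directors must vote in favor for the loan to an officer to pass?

3

The loan to an officer requires a majority of the disinterested directors present (5 − 1 = 4).
A majority of 4 is 3.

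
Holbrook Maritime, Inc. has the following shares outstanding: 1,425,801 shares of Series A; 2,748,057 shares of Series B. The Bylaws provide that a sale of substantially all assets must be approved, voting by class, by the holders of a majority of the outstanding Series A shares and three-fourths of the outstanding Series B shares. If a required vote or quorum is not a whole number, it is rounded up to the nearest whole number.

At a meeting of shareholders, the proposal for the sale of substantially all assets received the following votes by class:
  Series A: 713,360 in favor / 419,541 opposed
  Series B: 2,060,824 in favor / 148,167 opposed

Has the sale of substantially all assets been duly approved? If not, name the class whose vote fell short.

Series A: a majority of 1425801 is 712901; 712,901 required, 713,360 in favor — approved.
Series B: 3/4 of 2748057 = 2061042.75, rounded up to 2061043; 2,061,043 required, 2,060,824 in favor — not approved.

Not approved — the Series B shares did not give the required vote.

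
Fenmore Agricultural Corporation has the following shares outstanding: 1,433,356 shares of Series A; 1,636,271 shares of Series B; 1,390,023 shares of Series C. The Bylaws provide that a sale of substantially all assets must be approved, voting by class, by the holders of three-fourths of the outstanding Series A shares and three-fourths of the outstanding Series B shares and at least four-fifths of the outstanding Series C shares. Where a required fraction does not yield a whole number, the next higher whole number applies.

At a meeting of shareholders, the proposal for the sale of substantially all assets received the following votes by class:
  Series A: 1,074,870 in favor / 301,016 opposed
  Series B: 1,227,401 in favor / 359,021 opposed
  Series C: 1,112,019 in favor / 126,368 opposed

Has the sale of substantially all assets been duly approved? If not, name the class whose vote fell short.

Series A: 3/4 of 1433356 = 1075017; 1,075,017 required, 1,074,870 in favor — not approved.
Series B: 3/4 of 1636271 = 1227203.25, rounded up to 1227204; 1,227,204 required, 1,227,401 in favor — approved.
Series C: 4/5 of 1390023 = 1112018.40, rounded up to 1112019; 1,112,019 required, 1,112,019 in favor — approved.

Not approved — the Series A shares did not give the required vote.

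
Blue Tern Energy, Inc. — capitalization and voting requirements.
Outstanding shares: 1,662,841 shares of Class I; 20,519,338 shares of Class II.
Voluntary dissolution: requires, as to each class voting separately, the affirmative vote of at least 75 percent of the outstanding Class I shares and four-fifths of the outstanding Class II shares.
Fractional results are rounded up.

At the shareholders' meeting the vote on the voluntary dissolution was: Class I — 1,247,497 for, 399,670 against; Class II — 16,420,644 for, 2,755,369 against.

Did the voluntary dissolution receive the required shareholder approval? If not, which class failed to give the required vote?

Class I: 3/4 of 1662841 = 1247130.75, rounded up to 1247131; 1,247,131 required, 1,247,497 in favor — approved.
Class II: 4/5 of 20519338 = 16415470.40, rounded up to 16415471; 16,415,471 required, 16,420,644 in favor — approved.

Approved — every class gave the required vote.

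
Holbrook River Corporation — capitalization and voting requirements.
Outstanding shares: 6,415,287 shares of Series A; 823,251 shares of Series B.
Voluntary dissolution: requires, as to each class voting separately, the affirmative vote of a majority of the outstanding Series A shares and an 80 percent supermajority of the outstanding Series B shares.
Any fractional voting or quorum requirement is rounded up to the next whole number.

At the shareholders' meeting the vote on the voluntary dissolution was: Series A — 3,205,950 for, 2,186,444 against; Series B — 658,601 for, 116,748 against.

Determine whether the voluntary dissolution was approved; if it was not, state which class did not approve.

Series A: a majority of 6415287 is 3207644; 3,207,644 required, 3,205,950 in favor — not approved.
Series B: 4/5 of 823251 = 658600.80, rounded up to 658601; 658,601 required, 658,601 in favor — approved.

Not approved — the Series A shares did not give the required vote.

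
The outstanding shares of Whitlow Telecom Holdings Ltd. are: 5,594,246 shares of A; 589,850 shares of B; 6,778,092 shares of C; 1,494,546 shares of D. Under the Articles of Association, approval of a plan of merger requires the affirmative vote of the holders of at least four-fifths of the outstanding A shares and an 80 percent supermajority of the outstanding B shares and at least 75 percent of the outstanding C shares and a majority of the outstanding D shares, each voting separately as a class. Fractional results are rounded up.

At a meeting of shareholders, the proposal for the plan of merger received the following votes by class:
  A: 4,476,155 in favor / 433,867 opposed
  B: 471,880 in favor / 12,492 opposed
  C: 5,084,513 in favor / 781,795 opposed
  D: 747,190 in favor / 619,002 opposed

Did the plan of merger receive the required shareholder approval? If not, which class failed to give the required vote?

Not approved — the D shares did not give the required vote.

A: 4/5 of 5594246 = 4475396.80, rounded up to 4475397; 4,475,397 required, 4,476,155 in favor — approved.
B: 4/5 of 589850 = 471880; 471,880 required, 471,880 in favor — approved.
C: 3/4 of 6778092 = 5083569; 5,083,569 required, 5,084,513 in favor — approved.
D: a majority of 1494546 is 747274; 747,274 required, 747,190 in favor — not approved.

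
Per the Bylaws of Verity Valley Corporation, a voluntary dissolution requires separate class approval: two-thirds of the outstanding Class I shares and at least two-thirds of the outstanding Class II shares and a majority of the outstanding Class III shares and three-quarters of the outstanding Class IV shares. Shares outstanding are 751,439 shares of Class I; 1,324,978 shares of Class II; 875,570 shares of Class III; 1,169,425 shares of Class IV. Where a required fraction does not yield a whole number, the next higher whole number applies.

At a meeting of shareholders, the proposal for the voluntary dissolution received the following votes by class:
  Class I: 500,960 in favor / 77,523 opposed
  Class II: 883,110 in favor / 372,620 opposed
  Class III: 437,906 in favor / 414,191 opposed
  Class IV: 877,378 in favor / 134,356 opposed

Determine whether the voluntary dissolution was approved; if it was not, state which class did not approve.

Not approved — the Class II shares did not give the required vote.

Class I: 2/3 of 751439 = 500959.33, rounded up to 500960; 500,960 required, 500,960 in favor — approved.
Class II: 2/3 of 1324978 = 883318.67, rounded up to 883319; 883,319 required, 883,110 in favor — not approved.
Class III: a majority of 875570 is 437786; 437,786 required, 437,906 in favor — approved.
Class IV: 3/4 of 1169425 = 877068.75, rounded up to 877069; 877,069 required, 877,378 in favor — approved.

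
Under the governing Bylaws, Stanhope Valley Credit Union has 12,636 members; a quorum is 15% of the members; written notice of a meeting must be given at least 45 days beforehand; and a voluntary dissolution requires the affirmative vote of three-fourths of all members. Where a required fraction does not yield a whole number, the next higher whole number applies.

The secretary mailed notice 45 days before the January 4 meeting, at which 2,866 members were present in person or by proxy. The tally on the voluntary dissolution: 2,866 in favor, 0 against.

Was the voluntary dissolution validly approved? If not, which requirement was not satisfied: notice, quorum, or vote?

Notice: 45 days given; 45 required. Satisfied.
Quorum: 15% of 12,636 = 1,895.40, rounded up to 1,896; 2,866 present. Satisfied.
Vote: requires three-fourths of all members (12,636); 3/4 of 12636 = 9477, so 9,477 needed; 2,866 in favor. Not satisfied.

Invalid — vote requirement not satisfied.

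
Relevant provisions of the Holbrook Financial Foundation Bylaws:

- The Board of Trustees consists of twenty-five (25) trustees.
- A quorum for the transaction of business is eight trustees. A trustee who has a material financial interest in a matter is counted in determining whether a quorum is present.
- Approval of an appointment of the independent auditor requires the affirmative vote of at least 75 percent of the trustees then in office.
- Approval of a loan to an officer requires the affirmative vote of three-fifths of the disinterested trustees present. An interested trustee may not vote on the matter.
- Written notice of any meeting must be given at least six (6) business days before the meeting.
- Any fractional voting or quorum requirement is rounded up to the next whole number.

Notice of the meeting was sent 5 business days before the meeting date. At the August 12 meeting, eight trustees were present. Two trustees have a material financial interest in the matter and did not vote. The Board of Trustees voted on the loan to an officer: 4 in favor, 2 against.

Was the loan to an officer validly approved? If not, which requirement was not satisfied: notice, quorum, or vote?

Invalid — notice requirement not satisfied.

Notice: 5 business days given; 6 required (5 < 6). Not satisfied.
Quorum: 8 present (interested trustees count toward quorum); quorum is 8. Satisfied.
Vote: the loan to an officer requires three-fifths of the disinterested trustees present (8 − 2 = 6). 3/5 of 6 = 3.60, rounded up to 4, so 4 affirmative votes are needed; 4 voted in favor. Satisfied.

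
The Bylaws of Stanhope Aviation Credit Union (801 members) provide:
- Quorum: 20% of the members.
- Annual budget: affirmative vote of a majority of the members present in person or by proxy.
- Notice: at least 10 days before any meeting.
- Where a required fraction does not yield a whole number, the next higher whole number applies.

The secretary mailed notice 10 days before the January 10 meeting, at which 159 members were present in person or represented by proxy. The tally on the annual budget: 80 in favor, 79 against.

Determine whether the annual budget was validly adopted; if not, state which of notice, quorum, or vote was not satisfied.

Notice: 10 days given; 10 required. Satisfied.
Quorum: 20% of 801 = 160.20, rounded up to 161; 159 present. Not satisfied.
Vote: requires a majority of those present (159); a majority of 159 is 80, so 80 needed; 80 in favor. Satisfied.

Invalid — quorum requirement not satisfied.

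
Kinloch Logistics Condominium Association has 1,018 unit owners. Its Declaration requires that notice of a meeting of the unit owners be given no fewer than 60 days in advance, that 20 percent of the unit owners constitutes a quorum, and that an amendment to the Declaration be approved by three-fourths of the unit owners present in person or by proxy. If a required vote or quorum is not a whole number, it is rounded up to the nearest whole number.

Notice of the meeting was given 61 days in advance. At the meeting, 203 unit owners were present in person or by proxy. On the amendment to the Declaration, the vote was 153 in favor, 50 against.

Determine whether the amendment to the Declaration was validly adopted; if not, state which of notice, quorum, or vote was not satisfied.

Invalid — quorum requirement not satisfied.

Notice: 61 days given; 60 required. Satisfied.
Quorum: 20% of 1,018 = 203.60, rounded up to 204; 203 present. Not satisfied.
Vote: requires three-fourths of those present (203); 3/4 of 203 = 152.25, rounded up to 153, so 153 needed; 153 in favor. Satisfied.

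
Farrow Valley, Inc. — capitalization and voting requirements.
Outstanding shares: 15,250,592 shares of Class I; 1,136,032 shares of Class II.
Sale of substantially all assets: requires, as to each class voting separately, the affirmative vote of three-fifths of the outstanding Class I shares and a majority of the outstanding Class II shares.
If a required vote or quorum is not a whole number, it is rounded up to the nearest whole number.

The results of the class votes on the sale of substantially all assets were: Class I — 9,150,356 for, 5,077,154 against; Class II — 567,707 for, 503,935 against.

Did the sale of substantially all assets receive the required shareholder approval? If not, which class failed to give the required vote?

Class I: 3/5 of 15250592 = 9150355.20, rounded up to 9150356; 9,150,356 required, 9,150,356 in favor — approved.
Class II: a majority of 1136032 is 568017; 568,017 required, 567,707 in favor — not approved.

Not approved — the Class II shares did not give the required vote.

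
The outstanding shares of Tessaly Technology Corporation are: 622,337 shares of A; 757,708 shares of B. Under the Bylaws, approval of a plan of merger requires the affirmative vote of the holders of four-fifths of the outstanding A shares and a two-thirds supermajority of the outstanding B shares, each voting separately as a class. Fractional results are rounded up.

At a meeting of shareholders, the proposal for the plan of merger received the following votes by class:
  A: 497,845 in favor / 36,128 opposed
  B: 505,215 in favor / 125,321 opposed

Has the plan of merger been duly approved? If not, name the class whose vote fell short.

Not approved — the A shares did not give the required vote.

A: 4/5 of 622337 = 497869.60, rounded up to 497870; 497,870 required, 497,845 in favor — not approved.
B: 2/3 of 757708 = 505138.67, rounded up to 505139; 505,139 required, 505,215 in favor — approved.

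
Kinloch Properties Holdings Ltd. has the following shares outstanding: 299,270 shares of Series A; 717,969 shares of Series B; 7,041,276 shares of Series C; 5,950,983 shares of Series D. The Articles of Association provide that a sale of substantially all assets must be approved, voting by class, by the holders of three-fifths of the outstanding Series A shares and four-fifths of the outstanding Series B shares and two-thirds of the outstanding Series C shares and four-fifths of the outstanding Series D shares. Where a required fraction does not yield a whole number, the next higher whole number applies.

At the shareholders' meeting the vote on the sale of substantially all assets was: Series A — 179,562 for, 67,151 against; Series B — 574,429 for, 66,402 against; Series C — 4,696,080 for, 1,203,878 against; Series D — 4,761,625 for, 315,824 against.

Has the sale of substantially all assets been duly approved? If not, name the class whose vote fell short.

Series A: 3/5 of 299270 = 179562; 179,562 required, 179,562 in favor — approved.
Series B: 4/5 of 717969 = 574375.20, rounded up to 574376; 574,376 required, 574,429 in favor — approved.
Series C: 2/3 of 7041276 = 4694184; 4,694,184 required, 4,696,080 in favor — approved.
Series D: 4/5 of 5950983 = 4760786.40, rounded up to 4760787; 4,760,787 required, 4,761,625 in favor — approved.

Approved — every class gave the required vote.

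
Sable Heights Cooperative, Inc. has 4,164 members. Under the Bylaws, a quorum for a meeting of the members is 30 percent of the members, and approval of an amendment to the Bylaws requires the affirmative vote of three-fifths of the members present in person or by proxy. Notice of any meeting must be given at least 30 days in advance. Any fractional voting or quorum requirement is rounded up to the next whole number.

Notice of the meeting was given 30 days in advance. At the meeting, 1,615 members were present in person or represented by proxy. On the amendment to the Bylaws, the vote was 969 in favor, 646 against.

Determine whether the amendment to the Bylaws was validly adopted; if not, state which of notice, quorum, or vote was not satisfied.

Notice: 30 days given; 30 required. Satisfied.
Quorum: 30% of 4,164 = 1,249.20, rounded up to 1,250; 1,615 present. Satisfied.
Vote: requires three-fifths of those present (1,615); 3/5 of 1615 = 969, so 969 needed; 969 in favor. Satisfied.

Valid — all requirements satisfied.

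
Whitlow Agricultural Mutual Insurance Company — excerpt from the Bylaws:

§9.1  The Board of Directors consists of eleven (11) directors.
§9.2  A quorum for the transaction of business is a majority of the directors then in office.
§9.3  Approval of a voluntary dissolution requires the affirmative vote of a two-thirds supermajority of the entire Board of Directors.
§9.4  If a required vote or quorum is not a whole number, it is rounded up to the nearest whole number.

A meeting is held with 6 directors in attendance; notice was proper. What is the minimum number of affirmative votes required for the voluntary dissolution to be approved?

The voluntary dissolution requires two-thirds of the entire Board of Directors (11).
2/3 of 11 = 7.33, rounded up to 8.
(Only 6 can vote, so the voluntary dissolution cannot pass at this meeting, but the required vote is still 8.)

8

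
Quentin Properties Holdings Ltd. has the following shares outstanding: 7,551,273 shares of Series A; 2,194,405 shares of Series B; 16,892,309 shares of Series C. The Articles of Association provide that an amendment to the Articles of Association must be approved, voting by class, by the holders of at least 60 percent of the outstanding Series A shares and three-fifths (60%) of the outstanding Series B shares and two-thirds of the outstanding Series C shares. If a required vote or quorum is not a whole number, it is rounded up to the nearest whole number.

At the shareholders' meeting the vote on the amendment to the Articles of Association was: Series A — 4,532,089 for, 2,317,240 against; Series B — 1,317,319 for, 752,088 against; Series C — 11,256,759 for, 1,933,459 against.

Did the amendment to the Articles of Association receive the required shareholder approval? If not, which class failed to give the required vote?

Series A: 3/5 of 7551273 = 4530763.80, rounded up to 4530764; 4,530,764 required, 4,532,089 in favor — approved.
Series B: 3/5 of 2194405 = 1316643; 1,316,643 required, 1,317,319 in favor — approved.
Series C: 2/3 of 16892309 = 11261539.33, rounded up to 11261540; 11,261,540 required, 11,256,759 in favor — not approved.

Not approved — the Series C shares did not give the required vote.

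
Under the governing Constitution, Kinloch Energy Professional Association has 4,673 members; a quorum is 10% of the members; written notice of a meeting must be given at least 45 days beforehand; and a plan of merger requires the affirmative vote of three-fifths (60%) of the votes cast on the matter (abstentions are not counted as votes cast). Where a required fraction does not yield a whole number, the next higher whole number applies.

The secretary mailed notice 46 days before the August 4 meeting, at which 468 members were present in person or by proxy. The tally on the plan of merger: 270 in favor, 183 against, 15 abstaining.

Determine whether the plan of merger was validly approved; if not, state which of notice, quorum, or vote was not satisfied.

Notice: 46 days given; 45 required. Satisfied.
Quorum: 10% of 4,673 = 467.30, rounded up to 468; 468 present. Satisfied.
Vote: requires three-fifths of the votes cast (468 − 15 abstaining = 453); 3/5 of 453 = 271.80, rounded up to 272, so 272 needed; 270 in favor. Not satisfied.

Invalid — vote requirement not satisfied.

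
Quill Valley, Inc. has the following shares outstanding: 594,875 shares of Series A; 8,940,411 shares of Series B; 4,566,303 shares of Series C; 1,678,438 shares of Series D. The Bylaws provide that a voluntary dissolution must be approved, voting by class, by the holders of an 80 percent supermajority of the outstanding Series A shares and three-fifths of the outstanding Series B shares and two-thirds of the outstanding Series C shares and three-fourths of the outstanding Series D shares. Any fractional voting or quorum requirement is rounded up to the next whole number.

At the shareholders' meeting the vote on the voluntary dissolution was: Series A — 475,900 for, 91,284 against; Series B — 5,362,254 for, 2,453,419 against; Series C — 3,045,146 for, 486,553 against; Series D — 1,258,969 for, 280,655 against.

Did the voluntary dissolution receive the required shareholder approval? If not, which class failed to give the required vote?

Series A: 4/5 of 594875 = 475900; 475,900 required, 475,900 in favor — approved.
Series B: 3/5 of 8940411 = 5364246.60, rounded up to 5364247; 5,364,247 required, 5,362,254 in favor — not approved.
Series C: 2/3 of 4566303 = 3044202; 3,044,202 required, 3,045,146 in favor — approved.
Series D: 3/4 of 1678438 = 1258828.50, rounded up to 1258829; 1,258,829 required, 1,258,969 in favor — approved.

Not approved — the Series B shares did not give the required vote.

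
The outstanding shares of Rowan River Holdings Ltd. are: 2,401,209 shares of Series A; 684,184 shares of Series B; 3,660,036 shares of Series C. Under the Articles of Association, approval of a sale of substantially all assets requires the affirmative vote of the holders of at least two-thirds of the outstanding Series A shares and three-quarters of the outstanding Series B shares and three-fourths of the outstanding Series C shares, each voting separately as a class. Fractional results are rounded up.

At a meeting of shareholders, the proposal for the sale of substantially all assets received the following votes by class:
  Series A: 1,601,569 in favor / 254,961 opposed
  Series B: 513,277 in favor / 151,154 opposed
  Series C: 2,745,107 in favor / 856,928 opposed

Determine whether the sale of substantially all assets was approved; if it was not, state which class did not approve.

Approved — every class gave the required vote.

Series A: 2/3 of 2401209 = 1600806; 1,600,806 required, 1,601,569 in favor — approved.
Series B: 3/4 of 684184 = 513138; 513,138 required, 513,277 in favor — approved.
Series C: 3/4 of 3660036 = 2745027; 2,745,027 required, 2,745,107 in favor — approved.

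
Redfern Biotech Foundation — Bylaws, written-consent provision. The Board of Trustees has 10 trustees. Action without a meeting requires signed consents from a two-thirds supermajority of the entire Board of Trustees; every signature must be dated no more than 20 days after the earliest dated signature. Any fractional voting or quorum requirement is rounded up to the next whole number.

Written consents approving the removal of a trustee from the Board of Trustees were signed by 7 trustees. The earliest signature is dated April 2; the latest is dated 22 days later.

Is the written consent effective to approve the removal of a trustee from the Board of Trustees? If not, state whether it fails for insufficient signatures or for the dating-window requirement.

Not effective — dating-window requirement not satisfied.

Signatures required: a two-thirds supermajority of 10 — 2/3 of 10 = 6.67, rounded up to 7, so 7 needed; 7 signed. Sufficient.
Dating window: the latest signature is 22 days after the earliest; the limit is 20 days. Outside the window.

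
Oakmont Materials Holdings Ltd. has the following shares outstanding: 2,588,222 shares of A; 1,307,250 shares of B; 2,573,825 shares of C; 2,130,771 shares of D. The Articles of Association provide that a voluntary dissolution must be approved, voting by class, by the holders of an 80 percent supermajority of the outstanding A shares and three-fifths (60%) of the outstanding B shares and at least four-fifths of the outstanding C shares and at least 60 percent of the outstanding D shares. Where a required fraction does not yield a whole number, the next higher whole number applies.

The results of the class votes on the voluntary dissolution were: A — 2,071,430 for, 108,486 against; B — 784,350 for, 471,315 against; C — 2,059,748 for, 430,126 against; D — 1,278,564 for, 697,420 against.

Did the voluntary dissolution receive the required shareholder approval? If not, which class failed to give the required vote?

A: 4/5 of 2588222 = 2070577.60, rounded up to 2070578; 2,070,578 required, 2,071,430 in favor — approved.
B: 3/5 of 1307250 = 784350; 784,350 required, 784,350 in favor — approved.
C: 4/5 of 2573825 = 2059060; 2,059,060 required, 2,059,748 in favor — approved.
D: 3/5 of 2130771 = 1278462.60, rounded up to 1278463; 1,278,463 required, 1,278,564 in favor — approved.

Approved — every class gave the required vote.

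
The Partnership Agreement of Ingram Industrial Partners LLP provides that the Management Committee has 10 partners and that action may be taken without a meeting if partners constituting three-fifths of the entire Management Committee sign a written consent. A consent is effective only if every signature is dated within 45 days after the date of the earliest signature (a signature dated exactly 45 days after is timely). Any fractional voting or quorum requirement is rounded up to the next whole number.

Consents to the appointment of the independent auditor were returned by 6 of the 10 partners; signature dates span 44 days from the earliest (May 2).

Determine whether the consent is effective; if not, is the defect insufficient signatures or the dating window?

Signatures required: three-fifths of 10 — 3/5 of 10 = 6, so 6 needed; 6 signed. Sufficient.
Dating window: the latest signature is 44 days after the earliest; the limit is 45 days. Within the window.

Effective — both the signature and dating-window requirements are satisfied.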